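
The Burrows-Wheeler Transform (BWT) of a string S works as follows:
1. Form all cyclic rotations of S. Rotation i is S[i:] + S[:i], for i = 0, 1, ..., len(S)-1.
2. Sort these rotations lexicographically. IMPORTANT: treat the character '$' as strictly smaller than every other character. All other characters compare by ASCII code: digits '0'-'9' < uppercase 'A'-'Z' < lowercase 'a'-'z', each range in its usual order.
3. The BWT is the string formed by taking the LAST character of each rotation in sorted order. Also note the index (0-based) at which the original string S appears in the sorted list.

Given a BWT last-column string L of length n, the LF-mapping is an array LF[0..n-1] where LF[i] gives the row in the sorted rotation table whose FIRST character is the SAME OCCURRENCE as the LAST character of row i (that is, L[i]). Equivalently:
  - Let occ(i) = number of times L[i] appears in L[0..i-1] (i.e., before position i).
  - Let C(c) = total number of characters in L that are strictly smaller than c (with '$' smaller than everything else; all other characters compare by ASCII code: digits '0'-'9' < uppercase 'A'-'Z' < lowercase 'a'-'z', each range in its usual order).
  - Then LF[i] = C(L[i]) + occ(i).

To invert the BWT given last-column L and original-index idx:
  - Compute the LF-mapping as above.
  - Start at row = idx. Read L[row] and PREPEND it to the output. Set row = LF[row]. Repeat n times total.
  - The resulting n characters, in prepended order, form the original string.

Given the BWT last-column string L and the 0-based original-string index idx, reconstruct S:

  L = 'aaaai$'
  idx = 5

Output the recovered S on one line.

Answer: iaaaa$

Derivation:
LF mapping: 1 2 3 4 5 0
Walk LF starting at row 5, prepending L[row]:
  step 1: row=5, L[5]='$', prepend. Next row=LF[5]=0
  step 2: row=0, L[0]='a', prepend. Next row=LF[0]=1
  step 3: row=1, L[1]='a', prepend. Next row=LF[1]=2
  step 4: row=2, L[2]='a', prepend. Next row=LF[2]=3
  step 5: row=3, L[3]='a', prepend. Next row=LF[3]=4
  step 6: row=4, L[4]='i', prepend. Next row=LF[4]=5
Reversed output: iaaaa$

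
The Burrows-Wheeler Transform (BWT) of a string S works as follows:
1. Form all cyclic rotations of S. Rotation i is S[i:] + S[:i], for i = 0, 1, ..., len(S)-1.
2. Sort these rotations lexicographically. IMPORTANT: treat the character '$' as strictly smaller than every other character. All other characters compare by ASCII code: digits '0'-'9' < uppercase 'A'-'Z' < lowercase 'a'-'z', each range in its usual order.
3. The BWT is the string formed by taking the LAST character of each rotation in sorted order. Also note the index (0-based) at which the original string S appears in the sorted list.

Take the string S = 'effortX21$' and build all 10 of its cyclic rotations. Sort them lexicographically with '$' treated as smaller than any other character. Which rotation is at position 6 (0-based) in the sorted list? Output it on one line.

All 10 rotations (rotation i = S[i:]+S[:i]):
  rot[0] = effortX21$
  rot[1] = ffortX21$e
  rot[2] = fortX21$ef
  rot[3] = ortX21$eff
  rot[4] = rtX21$effo
  rot[5] = tX21$effor
  rot[6] = X21$effort
  rot[7] = 21$effortX
  rot[8] = 1$effortX2
  rot[9] = $effortX21
Sorted (with $ < everything):
  sorted[0] = $effortX21
  sorted[1] = 1$effortX2
  sorted[2] = 21$effortX
  sorted[3] = X21$effort
  sorted[4] = effortX21$
  sorted[5] = ffortX21$e
  sorted[6] = fortX21$ef
  sorted[7] = ortX21$eff
  sorted[8] = rtX21$effo
  sorted[9] = tX21$effor
sorted[6] = fortX21$ef

Answer: fortX21$ef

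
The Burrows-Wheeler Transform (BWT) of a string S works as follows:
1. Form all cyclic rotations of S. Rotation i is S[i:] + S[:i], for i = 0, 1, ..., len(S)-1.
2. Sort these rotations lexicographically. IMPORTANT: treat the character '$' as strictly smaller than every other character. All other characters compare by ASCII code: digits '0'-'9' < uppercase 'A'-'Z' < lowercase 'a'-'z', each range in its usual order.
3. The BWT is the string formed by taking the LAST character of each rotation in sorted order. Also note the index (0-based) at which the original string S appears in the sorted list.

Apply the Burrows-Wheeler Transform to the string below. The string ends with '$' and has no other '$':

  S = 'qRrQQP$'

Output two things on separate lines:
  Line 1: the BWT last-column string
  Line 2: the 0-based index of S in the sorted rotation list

All 7 rotations (rotation i = S[i:]+S[:i]):
  rot[0] = qRrQQP$
  rot[1] = RrQQP$q
  rot[2] = rQQP$qR
  rot[3] = QQP$qRr
  rot[4] = QP$qRrQ
  rot[5] = P$qRrQQ
  rot[6] = $qRrQQP
Sorted (with $ < everything):
  sorted[0] = $qRrQQP  (last char: 'P')
  sorted[1] = P$qRrQQ  (last char: 'Q')
  sorted[2] = QP$qRrQ  (last char: 'Q')
  sorted[3] = QQP$qRr  (last char: 'r')
  sorted[4] = RrQQP$q  (last char: 'q')
  sorted[5] = qRrQQP$  (last char: '$')
  sorted[6] = rQQP$qR  (last char: 'R')
Last column: PQQrq$R
Original string S is at sorted index 5

Answer: PQQrq$R
5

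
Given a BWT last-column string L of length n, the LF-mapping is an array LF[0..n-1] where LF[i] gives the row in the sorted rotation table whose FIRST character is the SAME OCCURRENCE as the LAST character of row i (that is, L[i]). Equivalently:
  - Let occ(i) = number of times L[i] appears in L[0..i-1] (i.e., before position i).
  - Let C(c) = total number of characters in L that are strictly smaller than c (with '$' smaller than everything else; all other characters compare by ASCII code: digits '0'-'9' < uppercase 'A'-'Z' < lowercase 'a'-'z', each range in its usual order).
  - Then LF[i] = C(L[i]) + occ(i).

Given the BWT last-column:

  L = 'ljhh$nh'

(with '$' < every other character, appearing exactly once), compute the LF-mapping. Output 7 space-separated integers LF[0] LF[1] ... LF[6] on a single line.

Char counts: '$':1, 'h':3, 'j':1, 'l':1, 'n':1
C (first-col start): C('$')=0, C('h')=1, C('j')=4, C('l')=5, C('n')=6
L[0]='l': occ=0, LF[0]=C('l')+0=5+0=5
L[1]='j': occ=0, LF[1]=C('j')+0=4+0=4
L[2]='h': occ=0, LF[2]=C('h')+0=1+0=1
L[3]='h': occ=1, LF[3]=C('h')+1=1+1=2
L[4]='$': occ=0, LF[4]=C('$')+0=0+0=0
L[5]='n': occ=0, LF[5]=C('n')+0=6+0=6
L[6]='h': occ=2, LF[6]=C('h')+2=1+2=3

Answer: 5 4 1 2 0 6 3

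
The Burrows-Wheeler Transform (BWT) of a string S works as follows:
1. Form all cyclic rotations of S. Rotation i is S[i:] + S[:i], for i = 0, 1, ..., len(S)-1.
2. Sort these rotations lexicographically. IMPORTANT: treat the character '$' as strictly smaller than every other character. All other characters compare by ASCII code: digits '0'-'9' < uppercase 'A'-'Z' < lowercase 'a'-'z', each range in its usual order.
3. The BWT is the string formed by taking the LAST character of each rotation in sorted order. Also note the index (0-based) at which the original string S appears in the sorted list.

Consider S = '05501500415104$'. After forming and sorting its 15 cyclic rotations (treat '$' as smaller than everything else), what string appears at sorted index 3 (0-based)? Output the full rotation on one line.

All 15 rotations (rotation i = S[i:]+S[:i]):
  rot[0] = 05501500415104$
  rot[1] = 5501500415104$0
  rot[2] = 501500415104$05
  rot[3] = 01500415104$055
  rot[4] = 1500415104$0550
  rot[5] = 500415104$05501
  rot[6] = 00415104$055015
  rot[7] = 0415104$0550150
  rot[8] = 415104$05501500
  rot[9] = 15104$055015004
  rot[10] = 5104$0550150041
  rot[11] = 104$05501500415
  rot[12] = 04$055015004151
  rot[13] = 4$0550150041510
  rot[14] = $05501500415104
Sorted (with $ < everything):
  sorted[0] = $05501500415104
  sorted[1] = 00415104$055015
  sorted[2] = 01500415104$055
  sorted[3] = 04$055015004151
  sorted[4] = 0415104$0550150
  sorted[5] = 05501500415104$
  sorted[6] = 104$05501500415
  sorted[7] = 1500415104$0550
  sorted[8] = 15104$055015004
  sorted[9] = 4$0550150041510
  sorted[10] = 415104$05501500
  sorted[11] = 500415104$05501
  sorted[12] = 501500415104$05
  sorted[13] = 5104$0550150041
  sorted[14] = 5501500415104$0
sorted[3] = 04$055015004151

Answer: 04$055015004151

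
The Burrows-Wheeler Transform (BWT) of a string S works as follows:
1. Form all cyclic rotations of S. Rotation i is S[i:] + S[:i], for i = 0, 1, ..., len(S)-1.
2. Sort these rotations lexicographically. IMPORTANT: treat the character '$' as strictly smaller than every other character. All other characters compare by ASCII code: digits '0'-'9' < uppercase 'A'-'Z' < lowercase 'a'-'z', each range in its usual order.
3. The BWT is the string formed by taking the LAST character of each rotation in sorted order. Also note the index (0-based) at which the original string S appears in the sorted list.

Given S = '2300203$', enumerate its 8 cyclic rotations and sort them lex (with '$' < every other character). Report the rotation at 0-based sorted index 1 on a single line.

All 8 rotations (rotation i = S[i:]+S[:i]):
  rot[0] = 2300203$
  rot[1] = 300203$2
  rot[2] = 00203$23
  rot[3] = 0203$230
  rot[4] = 203$2300
  rot[5] = 03$23002
  rot[6] = 3$230020
  rot[7] = $2300203
Sorted (with $ < everything):
  sorted[0] = $2300203
  sorted[1] = 00203$23
  sorted[2] = 0203$230
  sorted[3] = 03$23002
  sorted[4] = 203$2300
  sorted[5] = 2300203$
  sorted[6] = 3$230020
  sorted[7] = 300203$2
sorted[1] = 00203$23

Answer: 00203$23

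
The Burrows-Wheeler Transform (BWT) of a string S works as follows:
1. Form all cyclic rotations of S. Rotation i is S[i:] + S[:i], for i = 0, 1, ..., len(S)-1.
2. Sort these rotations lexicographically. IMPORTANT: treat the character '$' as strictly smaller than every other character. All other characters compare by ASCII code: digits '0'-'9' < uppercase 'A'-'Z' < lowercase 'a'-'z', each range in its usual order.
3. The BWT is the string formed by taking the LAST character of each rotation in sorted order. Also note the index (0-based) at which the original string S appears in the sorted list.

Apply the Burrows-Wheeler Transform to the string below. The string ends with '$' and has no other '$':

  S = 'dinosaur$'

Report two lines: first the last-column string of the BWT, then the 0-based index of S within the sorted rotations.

Answer: rs$dinuoa
2

Derivation:
All 9 rotations (rotation i = S[i:]+S[:i]):
  rot[0] = dinosaur$
  rot[1] = inosaur$d
  rot[2] = nosaur$di
  rot[3] = osaur$din
  rot[4] = saur$dino
  rot[5] = aur$dinos
  rot[6] = ur$dinosa
  rot[7] = r$dinosau
  rot[8] = $dinosaur
Sorted (with $ < everything):
  sorted[0] = $dinosaur  (last char: 'r')
  sorted[1] = aur$dinos  (last char: 's')
  sorted[2] = dinosaur$  (last char: '$')
  sorted[3] = inosaur$d  (last char: 'd')
  sorted[4] = nosaur$di  (last char: 'i')
  sorted[5] = osaur$din  (last char: 'n')
  sorted[6] = r$dinosau  (last char: 'u')
  sorted[7] = saur$dino  (last char: 'o')
  sorted[8] = ur$dinosa  (last char: 'a')
Last column: rs$dinuoa
Original string S is at sorted index 2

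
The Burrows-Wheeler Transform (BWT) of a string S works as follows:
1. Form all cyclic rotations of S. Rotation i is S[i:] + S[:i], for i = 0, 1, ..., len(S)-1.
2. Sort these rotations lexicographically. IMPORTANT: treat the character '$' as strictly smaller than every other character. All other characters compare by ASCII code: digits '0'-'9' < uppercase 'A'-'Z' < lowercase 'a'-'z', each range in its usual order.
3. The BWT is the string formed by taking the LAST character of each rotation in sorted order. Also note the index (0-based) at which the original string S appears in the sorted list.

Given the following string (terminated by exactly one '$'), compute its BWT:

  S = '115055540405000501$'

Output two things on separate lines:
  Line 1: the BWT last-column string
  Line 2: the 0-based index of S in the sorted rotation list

All 19 rotations (rotation i = S[i:]+S[:i]):
  rot[0] = 115055540405000501$
  rot[1] = 15055540405000501$1
  rot[2] = 5055540405000501$11
  rot[3] = 055540405000501$115
  rot[4] = 55540405000501$1150
  rot[5] = 5540405000501$11505
  rot[6] = 540405000501$115055
  rot[7] = 40405000501$1150555
  rot[8] = 0405000501$11505554
  rot[9] = 405000501$115055540
  rot[10] = 05000501$1150555404
  rot[11] = 5000501$11505554040
  rot[12] = 000501$115055540405
  rot[13] = 00501$1150555404050
  rot[14] = 0501$11505554040500
  rot[15] = 501$115055540405000
  rot[16] = 01$1150555404050005
  rot[17] = 1$11505554040500050
  rot[18] = $115055540405000501
Sorted (with $ < everything):
  sorted[0] = $115055540405000501  (last char: '1')
  sorted[1] = 000501$115055540405  (last char: '5')
  sorted[2] = 00501$1150555404050  (last char: '0')
  sorted[3] = 01$1150555404050005  (last char: '5')
  sorted[4] = 0405000501$11505554  (last char: '4')
  sorted[5] = 05000501$1150555404  (last char: '4')
  sorted[6] = 0501$11505554040500  (last char: '0')
  sorted[7] = 055540405000501$115  (last char: '5')
  sorted[8] = 1$11505554040500050  (last char: '0')
  sorted[9] = 115055540405000501$  (last char: '$')
  sorted[10] = 15055540405000501$1  (last char: '1')
  sorted[11] = 40405000501$1150555  (last char: '5')
  sorted[12] = 405000501$115055540  (last char: '0')
  sorted[13] = 5000501$11505554040  (last char: '0')
  sorted[14] = 501$115055540405000  (last char: '0')
  sorted[15] = 5055540405000501$11  (last char: '1')
  sorted[16] = 540405000501$115055  (last char: '5')
  sorted[17] = 5540405000501$11505  (last char: '5')
  sorted[18] = 55540405000501$1150  (last char: '0')
Last column: 150544050$150001550
Original string S is at sorted index 9

Answer: 150544050$150001550
9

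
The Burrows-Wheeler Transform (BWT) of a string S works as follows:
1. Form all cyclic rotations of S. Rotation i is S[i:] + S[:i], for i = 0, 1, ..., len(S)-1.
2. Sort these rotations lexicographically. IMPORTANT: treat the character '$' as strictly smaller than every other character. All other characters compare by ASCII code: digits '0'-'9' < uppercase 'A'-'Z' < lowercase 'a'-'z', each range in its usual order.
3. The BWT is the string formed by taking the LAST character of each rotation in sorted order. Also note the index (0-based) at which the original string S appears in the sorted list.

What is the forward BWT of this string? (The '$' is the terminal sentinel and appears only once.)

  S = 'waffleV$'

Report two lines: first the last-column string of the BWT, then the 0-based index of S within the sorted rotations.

Answer: Vewlaff$
7

Derivation:
All 8 rotations (rotation i = S[i:]+S[:i]):
  rot[0] = waffleV$
  rot[1] = affleV$w
  rot[2] = ffleV$wa
  rot[3] = fleV$waf
  rot[4] = leV$waff
  rot[5] = eV$waffl
  rot[6] = V$waffle
  rot[7] = $waffleV
Sorted (with $ < everything):
  sorted[0] = $waffleV  (last char: 'V')
  sorted[1] = V$waffle  (last char: 'e')
  sorted[2] = affleV$w  (last char: 'w')
  sorted[3] = eV$waffl  (last char: 'l')
  sorted[4] = ffleV$wa  (last char: 'a')
  sorted[5] = fleV$waf  (last char: 'f')
  sorted[6] = leV$waff  (last char: 'f')
  sorted[7] = waffleV$  (last char: '$')
Last column: Vewlaff$
Original string S is at sorted index 7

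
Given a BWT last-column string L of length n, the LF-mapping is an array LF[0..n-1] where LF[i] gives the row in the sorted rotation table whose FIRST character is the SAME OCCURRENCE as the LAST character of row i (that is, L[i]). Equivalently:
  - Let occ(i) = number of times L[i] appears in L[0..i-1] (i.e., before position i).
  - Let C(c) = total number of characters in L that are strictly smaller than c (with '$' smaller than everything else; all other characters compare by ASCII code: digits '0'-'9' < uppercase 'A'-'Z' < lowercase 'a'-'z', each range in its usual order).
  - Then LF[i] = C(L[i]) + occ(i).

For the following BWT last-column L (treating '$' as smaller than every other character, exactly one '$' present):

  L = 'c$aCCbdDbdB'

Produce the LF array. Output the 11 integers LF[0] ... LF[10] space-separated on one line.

Char counts: '$':1, 'B':1, 'C':2, 'D':1, 'a':1, 'b':2, 'c':1, 'd':2
C (first-col start): C('$')=0, C('B')=1, C('C')=2, C('D')=4, C('a')=5, C('b')=6, C('c')=8, C('d')=9
L[0]='c': occ=0, LF[0]=C('c')+0=8+0=8
L[1]='$': occ=0, LF[1]=C('$')+0=0+0=0
L[2]='a': occ=0, LF[2]=C('a')+0=5+0=5
L[3]='C': occ=0, LF[3]=C('C')+0=2+0=2
L[4]='C': occ=1, LF[4]=C('C')+1=2+1=3
L[5]='b': occ=0, LF[5]=C('b')+0=6+0=6
L[6]='d': occ=0, LF[6]=C('d')+0=9+0=9
L[7]='D': occ=0, LF[7]=C('D')+0=4+0=4
L[8]='b': occ=1, LF[8]=C('b')+1=6+1=7
L[9]='d': occ=1, LF[9]=C('d')+1=9+1=10
L[10]='B': occ=0, LF[10]=C('B')+0=1+0=1

Answer: 8 0 5 2 3 6 9 4 7 10 1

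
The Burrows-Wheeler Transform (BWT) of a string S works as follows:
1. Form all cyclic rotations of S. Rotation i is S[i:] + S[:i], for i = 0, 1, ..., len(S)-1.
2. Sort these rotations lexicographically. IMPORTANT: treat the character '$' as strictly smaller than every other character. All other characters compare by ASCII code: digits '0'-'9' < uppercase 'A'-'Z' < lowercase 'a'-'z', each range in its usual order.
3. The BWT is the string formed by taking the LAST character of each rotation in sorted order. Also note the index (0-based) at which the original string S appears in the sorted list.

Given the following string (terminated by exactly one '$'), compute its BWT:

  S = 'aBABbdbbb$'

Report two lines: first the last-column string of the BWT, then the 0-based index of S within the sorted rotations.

Answer: bBaA$bbdBb
4

Derivation:
All 10 rotations (rotation i = S[i:]+S[:i]):
  rot[0] = aBABbdbbb$
  rot[1] = BABbdbbb$a
  rot[2] = ABbdbbb$aB
  rot[3] = Bbdbbb$aBA
  rot[4] = bdbbb$aBAB
  rot[5] = dbbb$aBABb
  rot[6] = bbb$aBABbd
  rot[7] = bb$aBABbdb
  rot[8] = b$aBABbdbb
  rot[9] = $aBABbdbbb
Sorted (with $ < everything):
  sorted[0] = $aBABbdbbb  (last char: 'b')
  sorted[1] = ABbdbbb$aB  (last char: 'B')
  sorted[2] = BABbdbbb$a  (last char: 'a')
  sorted[3] = Bbdbbb$aBA  (last char: 'A')
  sorted[4] = aBABbdbbb$  (last char: '$')
  sorted[5] = b$aBABbdbb  (last char: 'b')
  sorted[6] = bb$aBABbdb  (last char: 'b')
  sorted[7] = bbb$aBABbd  (last char: 'd')
  sorted[8] = bdbbb$aBAB  (last char: 'B')
  sorted[9] = dbbb$aBABb  (last char: 'b')
Last column: bBaA$bbdBb
Original string S is at sorted index 4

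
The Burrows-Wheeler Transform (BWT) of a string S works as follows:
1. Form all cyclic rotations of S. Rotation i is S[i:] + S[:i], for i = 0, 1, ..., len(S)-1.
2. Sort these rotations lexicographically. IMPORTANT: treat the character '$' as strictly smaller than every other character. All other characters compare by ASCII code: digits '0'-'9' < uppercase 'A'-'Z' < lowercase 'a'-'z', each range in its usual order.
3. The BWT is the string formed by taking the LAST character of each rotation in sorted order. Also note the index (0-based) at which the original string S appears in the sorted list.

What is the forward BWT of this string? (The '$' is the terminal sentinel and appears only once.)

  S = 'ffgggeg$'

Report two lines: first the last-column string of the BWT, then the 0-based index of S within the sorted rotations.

Answer: gg$feggf
2

Derivation:
All 8 rotations (rotation i = S[i:]+S[:i]):
  rot[0] = ffgggeg$
  rot[1] = fgggeg$f
  rot[2] = gggeg$ff
  rot[3] = ggeg$ffg
  rot[4] = geg$ffgg
  rot[5] = eg$ffggg
  rot[6] = g$ffggge
  rot[7] = $ffgggeg
Sorted (with $ < everything):
  sorted[0] = $ffgggeg  (last char: 'g')
  sorted[1] = eg$ffggg  (last char: 'g')
  sorted[2] = ffgggeg$  (last char: '$')
  sorted[3] = fgggeg$f  (last char: 'f')
  sorted[4] = g$ffggge  (last char: 'e')
  sorted[5] = geg$ffgg  (last char: 'g')
  sorted[6] = ggeg$ffg  (last char: 'g')
  sorted[7] = gggeg$ff  (last char: 'f')
Last column: gg$feggf
Original string S is at sorted index 2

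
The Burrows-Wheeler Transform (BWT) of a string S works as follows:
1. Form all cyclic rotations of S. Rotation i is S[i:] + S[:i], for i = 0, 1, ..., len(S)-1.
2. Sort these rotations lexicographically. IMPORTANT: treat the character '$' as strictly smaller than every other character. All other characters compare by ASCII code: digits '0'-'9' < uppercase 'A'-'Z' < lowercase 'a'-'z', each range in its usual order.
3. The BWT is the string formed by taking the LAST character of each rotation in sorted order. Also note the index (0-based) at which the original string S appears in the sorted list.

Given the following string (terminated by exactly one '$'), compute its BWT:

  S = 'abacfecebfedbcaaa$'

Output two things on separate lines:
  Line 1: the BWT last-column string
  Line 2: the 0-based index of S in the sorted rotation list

Answer: aaac$badebeaecffcb
4

Derivation:
All 18 rotations (rotation i = S[i:]+S[:i]):
  rot[0] = abacfecebfedbcaaa$
  rot[1] = bacfecebfedbcaaa$a
  rot[2] = acfecebfedbcaaa$ab
  rot[3] = cfecebfedbcaaa$aba
  rot[4] = fecebfedbcaaa$abac
  rot[5] = ecebfedbcaaa$abacf
  rot[6] = cebfedbcaaa$abacfe
  rot[7] = ebfedbcaaa$abacfec
  rot[8] = bfedbcaaa$abacfece
  rot[9] = fedbcaaa$abacfeceb
  rot[10] = edbcaaa$abacfecebf
  rot[11] = dbcaaa$abacfecebfe
  rot[12] = bcaaa$abacfecebfed
  rot[13] = caaa$abacfecebfedb
  rot[14] = aaa$abacfecebfedbc
  rot[15] = aa$abacfecebfedbca
  rot[16] = a$abacfecebfedbcaa
  rot[17] = $abacfecebfedbcaaa
Sorted (with $ < everything):
  sorted[0] = $abacfecebfedbcaaa  (last char: 'a')
  sorted[1] = a$abacfecebfedbcaa  (last char: 'a')
  sorted[2] = aa$abacfecebfedbca  (last char: 'a')
  sorted[3] = aaa$abacfecebfedbc  (last char: 'c')
  sorted[4] = abacfecebfedbcaaa$  (last char: '$')
  sorted[5] = acfecebfedbcaaa$ab  (last char: 'b')
  sorted[6] = bacfecebfedbcaaa$a  (last char: 'a')
  sorted[7] = bcaaa$abacfecebfed  (last char: 'd')
  sorted[8] = bfedbcaaa$abacfece  (last char: 'e')
  sorted[9] = caaa$abacfecebfedb  (last char: 'b')
  sorted[10] = cebfedbcaaa$abacfe  (last char: 'e')
  sorted[11] = cfecebfedbcaaa$aba  (last char: 'a')
  sorted[12] = dbcaaa$abacfecebfe  (last char: 'e')
  sorted[13] = ebfedbcaaa$abacfec  (last char: 'c')
  sorted[14] = ecebfedbcaaa$abacf  (last char: 'f')
  sorted[15] = edbcaaa$abacfecebf  (last char: 'f')
  sorted[16] = fecebfedbcaaa$abac  (last char: 'c')
  sorted[17] = fedbcaaa$abacfeceb  (last char: 'b')
Last column: aaac$badebeaecffcb
Original string S is at sorted index 4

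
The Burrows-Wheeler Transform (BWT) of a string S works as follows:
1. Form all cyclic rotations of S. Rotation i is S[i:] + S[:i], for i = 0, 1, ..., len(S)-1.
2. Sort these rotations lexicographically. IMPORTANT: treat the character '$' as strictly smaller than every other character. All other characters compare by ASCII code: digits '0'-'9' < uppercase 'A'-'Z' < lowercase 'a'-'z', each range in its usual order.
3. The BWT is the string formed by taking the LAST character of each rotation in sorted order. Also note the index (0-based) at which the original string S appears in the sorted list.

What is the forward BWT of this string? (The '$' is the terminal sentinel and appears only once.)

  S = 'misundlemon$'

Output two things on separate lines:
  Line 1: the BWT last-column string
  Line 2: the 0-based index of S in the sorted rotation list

Answer: nnlmd$eoumis
5

Derivation:
All 12 rotations (rotation i = S[i:]+S[:i]):
  rot[0] = misundlemon$
  rot[1] = isundlemon$m
  rot[2] = sundlemon$mi
  rot[3] = undlemon$mis
  rot[4] = ndlemon$misu
  rot[5] = dlemon$misun
  rot[6] = lemon$misund
  rot[7] = emon$misundl
  rot[8] = mon$misundle
  rot[9] = on$misundlem
  rot[10] = n$misundlemo
  rot[11] = $misundlemon
Sorted (with $ < everything):
  sorted[0] = $misundlemon  (last char: 'n')
  sorted[1] = dlemon$misun  (last char: 'n')
  sorted[2] = emon$misundl  (last char: 'l')
  sorted[3] = isundlemon$m  (last char: 'm')
  sorted[4] = lemon$misund  (last char: 'd')
  sorted[5] = misundlemon$  (last char: '$')
  sorted[6] = mon$misundle  (last char: 'e')
  sorted[7] = n$misundlemo  (last char: 'o')
  sorted[8] = ndlemon$misu  (last char: 'u')
  sorted[9] = on$misundlem  (last char: 'm')
  sorted[10] = sundlemon$mi  (last char: 'i')
  sorted[11] = undlemon$mis  (last char: 's')
Last column: nnlmd$eoumis
Original string S is at sorted index 5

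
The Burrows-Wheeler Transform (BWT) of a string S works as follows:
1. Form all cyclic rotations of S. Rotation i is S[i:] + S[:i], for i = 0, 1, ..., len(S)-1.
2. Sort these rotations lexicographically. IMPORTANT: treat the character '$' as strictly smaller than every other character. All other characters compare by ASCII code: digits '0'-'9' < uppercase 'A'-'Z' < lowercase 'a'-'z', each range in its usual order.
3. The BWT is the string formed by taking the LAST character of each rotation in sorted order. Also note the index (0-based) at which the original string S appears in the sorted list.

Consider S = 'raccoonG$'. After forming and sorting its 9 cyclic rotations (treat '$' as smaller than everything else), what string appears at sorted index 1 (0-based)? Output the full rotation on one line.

Answer: G$raccoon

Derivation:
All 9 rotations (rotation i = S[i:]+S[:i]):
  rot[0] = raccoonG$
  rot[1] = accoonG$r
  rot[2] = ccoonG$ra
  rot[3] = coonG$rac
  rot[4] = oonG$racc
  rot[5] = onG$racco
  rot[6] = nG$raccoo
  rot[7] = G$raccoon
  rot[8] = $raccoonG
Sorted (with $ < everything):
  sorted[0] = $raccoonG
  sorted[1] = G$raccoon
  sorted[2] = accoonG$r
  sorted[3] = ccoonG$ra
  sorted[4] = coonG$rac
  sorted[5] = nG$raccoo
  sorted[6] = onG$racco
  sorted[7] = oonG$racc
  sorted[8] = raccoonG$
sorted[1] = G$raccoon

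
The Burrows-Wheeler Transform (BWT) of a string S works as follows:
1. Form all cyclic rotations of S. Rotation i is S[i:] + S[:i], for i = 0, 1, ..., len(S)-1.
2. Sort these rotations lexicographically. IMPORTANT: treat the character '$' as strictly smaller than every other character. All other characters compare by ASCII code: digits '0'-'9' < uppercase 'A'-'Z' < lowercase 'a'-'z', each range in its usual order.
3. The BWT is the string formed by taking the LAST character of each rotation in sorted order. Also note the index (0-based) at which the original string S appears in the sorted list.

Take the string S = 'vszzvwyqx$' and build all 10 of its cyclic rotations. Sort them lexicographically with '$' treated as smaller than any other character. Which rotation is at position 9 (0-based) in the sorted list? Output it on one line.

Answer: zzvwyqx$vs

Derivation:
All 10 rotations (rotation i = S[i:]+S[:i]):
  rot[0] = vszzvwyqx$
  rot[1] = szzvwyqx$v
  rot[2] = zzvwyqx$vs
  rot[3] = zvwyqx$vsz
  rot[4] = vwyqx$vszz
  rot[5] = wyqx$vszzv
  rot[6] = yqx$vszzvw
  rot[7] = qx$vszzvwy
  rot[8] = x$vszzvwyq
  rot[9] = $vszzvwyqx
Sorted (with $ < everything):
  sorted[0] = $vszzvwyqx
  sorted[1] = qx$vszzvwy
  sorted[2] = szzvwyqx$v
  sorted[3] = vszzvwyqx$
  sorted[4] = vwyqx$vszz
  sorted[5] = wyqx$vszzv
  sorted[6] = x$vszzvwyq
  sorted[7] = yqx$vszzvw
  sorted[8] = zvwyqx$vsz
  sorted[9] = zzvwyqx$vs
sorted[9] = zzvwyqx$vs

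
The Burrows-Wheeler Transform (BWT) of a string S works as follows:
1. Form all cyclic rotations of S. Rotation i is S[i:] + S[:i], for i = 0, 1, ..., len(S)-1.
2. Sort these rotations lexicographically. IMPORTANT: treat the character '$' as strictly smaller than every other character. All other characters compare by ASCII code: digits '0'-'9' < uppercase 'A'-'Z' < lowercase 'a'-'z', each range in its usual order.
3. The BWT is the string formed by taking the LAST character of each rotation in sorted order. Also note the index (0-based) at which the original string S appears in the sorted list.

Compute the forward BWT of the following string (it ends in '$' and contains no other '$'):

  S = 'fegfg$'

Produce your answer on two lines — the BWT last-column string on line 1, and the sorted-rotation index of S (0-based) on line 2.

Answer: gf$gfe
2

Derivation:
All 6 rotations (rotation i = S[i:]+S[:i]):
  rot[0] = fegfg$
  rot[1] = egfg$f
  rot[2] = gfg$fe
  rot[3] = fg$feg
  rot[4] = g$fegf
  rot[5] = $fegfg
Sorted (with $ < everything):
  sorted[0] = $fegfg  (last char: 'g')
  sorted[1] = egfg$f  (last char: 'f')
  sorted[2] = fegfg$  (last char: '$')
  sorted[3] = fg$feg  (last char: 'g')
  sorted[4] = g$fegf  (last char: 'f')
  sorted[5] = gfg$fe  (last char: 'e')
Last column: gf$gfe
Original string S is at sorted index 2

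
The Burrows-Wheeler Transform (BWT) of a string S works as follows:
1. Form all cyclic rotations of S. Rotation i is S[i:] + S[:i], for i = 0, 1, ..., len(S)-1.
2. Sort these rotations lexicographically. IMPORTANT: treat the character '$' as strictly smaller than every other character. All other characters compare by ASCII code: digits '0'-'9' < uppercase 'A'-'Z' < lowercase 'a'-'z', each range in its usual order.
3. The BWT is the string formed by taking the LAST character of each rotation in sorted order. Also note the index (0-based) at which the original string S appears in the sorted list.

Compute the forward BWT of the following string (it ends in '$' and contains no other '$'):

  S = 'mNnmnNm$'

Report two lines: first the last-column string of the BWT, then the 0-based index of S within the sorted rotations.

All 8 rotations (rotation i = S[i:]+S[:i]):
  rot[0] = mNnmnNm$
  rot[1] = NnmnNm$m
  rot[2] = nmnNm$mN
  rot[3] = mnNm$mNn
  rot[4] = nNm$mNnm
  rot[5] = Nm$mNnmn
  rot[6] = m$mNnmnN
  rot[7] = $mNnmnNm
Sorted (with $ < everything):
  sorted[0] = $mNnmnNm  (last char: 'm')
  sorted[1] = Nm$mNnmn  (last char: 'n')
  sorted[2] = NnmnNm$m  (last char: 'm')
  sorted[3] = m$mNnmnN  (last char: 'N')
  sorted[4] = mNnmnNm$  (last char: '$')
  sorted[5] = mnNm$mNn  (last char: 'n')
  sorted[6] = nNm$mNnm  (last char: 'm')
  sorted[7] = nmnNm$mN  (last char: 'N')
Last column: mnmN$nmN
Original string S is at sorted index 4

Answer: mnmN$nmN
4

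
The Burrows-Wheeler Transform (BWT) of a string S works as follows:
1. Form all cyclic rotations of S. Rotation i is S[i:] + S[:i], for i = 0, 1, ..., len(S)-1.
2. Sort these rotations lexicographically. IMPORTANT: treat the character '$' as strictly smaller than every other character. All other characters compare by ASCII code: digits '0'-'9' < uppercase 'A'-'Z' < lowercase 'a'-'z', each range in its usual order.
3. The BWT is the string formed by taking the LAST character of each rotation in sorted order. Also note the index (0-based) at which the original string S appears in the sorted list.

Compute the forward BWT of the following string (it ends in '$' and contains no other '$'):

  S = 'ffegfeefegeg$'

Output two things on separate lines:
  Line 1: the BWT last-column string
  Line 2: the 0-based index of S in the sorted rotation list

Answer: gfegffgef$eee
9

Derivation:
All 13 rotations (rotation i = S[i:]+S[:i]):
  rot[0] = ffegfeefegeg$
  rot[1] = fegfeefegeg$f
  rot[2] = egfeefegeg$ff
  rot[3] = gfeefegeg$ffe
  rot[4] = feefegeg$ffeg
  rot[5] = eefegeg$ffegf
  rot[6] = efegeg$ffegfe
  rot[7] = fegeg$ffegfee
  rot[8] = egeg$ffegfeef
  rot[9] = geg$ffegfeefe
  rot[10] = eg$ffegfeefeg
  rot[11] = g$ffegfeefege
  rot[12] = $ffegfeefegeg
Sorted (with $ < everything):
  sorted[0] = $ffegfeefegeg  (last char: 'g')
  sorted[1] = eefegeg$ffegf  (last char: 'f')
  sorted[2] = efegeg$ffegfe  (last char: 'e')
  sorted[3] = eg$ffegfeefeg  (last char: 'g')
  sorted[4] = egeg$ffegfeef  (last char: 'f')
  sorted[5] = egfeefegeg$ff  (last char: 'f')
  sorted[6] = feefegeg$ffeg  (last char: 'g')
  sorted[7] = fegeg$ffegfee  (last char: 'e')
  sorted[8] = fegfeefegeg$f  (last char: 'f')
  sorted[9] = ffegfeefegeg$  (last char: '$')
  sorted[10] = g$ffegfeefege  (last char: 'e')
  sorted[11] = geg$ffegfeefe  (last char: 'e')
  sorted[12] = gfeefegeg$ffe  (last char: 'e')
Last column: gfegffgef$eee
Original string S is at sorted index 9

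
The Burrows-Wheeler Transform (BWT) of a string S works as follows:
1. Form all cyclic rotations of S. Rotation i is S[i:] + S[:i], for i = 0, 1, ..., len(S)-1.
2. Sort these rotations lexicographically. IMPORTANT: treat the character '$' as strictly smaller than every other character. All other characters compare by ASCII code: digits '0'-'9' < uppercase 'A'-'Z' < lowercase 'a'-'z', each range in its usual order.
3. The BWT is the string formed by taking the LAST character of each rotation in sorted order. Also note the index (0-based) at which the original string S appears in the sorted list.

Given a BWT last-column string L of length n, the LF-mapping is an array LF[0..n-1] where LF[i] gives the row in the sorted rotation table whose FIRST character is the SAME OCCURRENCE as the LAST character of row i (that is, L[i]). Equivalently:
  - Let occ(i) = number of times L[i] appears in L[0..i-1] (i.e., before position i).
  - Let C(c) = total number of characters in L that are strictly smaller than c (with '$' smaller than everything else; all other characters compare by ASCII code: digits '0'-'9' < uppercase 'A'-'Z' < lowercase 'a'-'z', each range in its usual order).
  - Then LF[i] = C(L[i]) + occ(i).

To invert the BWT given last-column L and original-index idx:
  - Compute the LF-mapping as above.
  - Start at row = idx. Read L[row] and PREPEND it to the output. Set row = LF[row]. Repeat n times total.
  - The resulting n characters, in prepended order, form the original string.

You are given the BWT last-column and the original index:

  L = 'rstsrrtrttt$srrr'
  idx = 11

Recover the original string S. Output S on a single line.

LF mapping: 1 8 11 9 2 3 12 4 13 14 15 0 10 5 6 7
Walk LF starting at row 11, prepending L[row]:
  step 1: row=11, L[11]='$', prepend. Next row=LF[11]=0
  step 2: row=0, L[0]='r', prepend. Next row=LF[0]=1
  step 3: row=1, L[1]='s', prepend. Next row=LF[1]=8
  step 4: row=8, L[8]='t', prepend. Next row=LF[8]=13
  step 5: row=13, L[13]='r', prepend. Next row=LF[13]=5
  step 6: row=5, L[5]='r', prepend. Next row=LF[5]=3
  step 7: row=3, L[3]='s', prepend. Next row=LF[3]=9
  step 8: row=9, L[9]='t', prepend. Next row=LF[9]=14
  step 9: row=14, L[14]='r', prepend. Next row=LF[14]=6
  step 10: row=6, L[6]='t', prepend. Next row=LF[6]=12
  step 11: row=12, L[12]='s', prepend. Next row=LF[12]=10
  step 12: row=10, L[10]='t', prepend. Next row=LF[10]=15
  step 13: row=15, L[15]='r', prepend. Next row=LF[15]=7
  step 14: row=7, L[7]='r', prepend. Next row=LF[7]=4
  step 15: row=4, L[4]='r', prepend. Next row=LF[4]=2
  step 16: row=2, L[2]='t', prepend. Next row=LF[2]=11
Reversed output: trrrtstrtsrrtsr$

Answer: trrrtstrtsrrtsr$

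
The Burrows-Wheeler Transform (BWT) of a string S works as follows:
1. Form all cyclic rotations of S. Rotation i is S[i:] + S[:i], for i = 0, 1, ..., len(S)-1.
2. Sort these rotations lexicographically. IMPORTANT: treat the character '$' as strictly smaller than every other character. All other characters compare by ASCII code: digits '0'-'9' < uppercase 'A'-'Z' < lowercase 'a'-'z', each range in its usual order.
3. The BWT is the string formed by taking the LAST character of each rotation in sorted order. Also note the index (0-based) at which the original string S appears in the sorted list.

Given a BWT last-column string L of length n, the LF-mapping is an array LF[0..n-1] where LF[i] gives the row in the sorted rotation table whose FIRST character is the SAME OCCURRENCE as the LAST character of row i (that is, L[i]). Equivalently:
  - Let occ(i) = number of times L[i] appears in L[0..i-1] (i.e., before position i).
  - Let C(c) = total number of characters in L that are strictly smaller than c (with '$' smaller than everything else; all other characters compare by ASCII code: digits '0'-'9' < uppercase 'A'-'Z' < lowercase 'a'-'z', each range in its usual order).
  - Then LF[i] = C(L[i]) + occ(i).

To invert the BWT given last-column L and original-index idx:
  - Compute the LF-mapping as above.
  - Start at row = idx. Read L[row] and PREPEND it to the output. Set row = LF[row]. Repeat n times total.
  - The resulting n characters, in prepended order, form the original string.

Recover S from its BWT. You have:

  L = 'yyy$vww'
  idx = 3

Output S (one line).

LF mapping: 4 5 6 0 1 2 3
Walk LF starting at row 3, prepending L[row]:
  step 1: row=3, L[3]='$', prepend. Next row=LF[3]=0
  step 2: row=0, L[0]='y', prepend. Next row=LF[0]=4
  step 3: row=4, L[4]='v', prepend. Next row=LF[4]=1
  step 4: row=1, L[1]='y', prepend. Next row=LF[1]=5
  step 5: row=5, L[5]='w', prepend. Next row=LF[5]=2
  step 6: row=2, L[2]='y', prepend. Next row=LF[2]=6
  step 7: row=6, L[6]='w', prepend. Next row=LF[6]=3
Reversed output: wywyvy$

Answer: wywyvy$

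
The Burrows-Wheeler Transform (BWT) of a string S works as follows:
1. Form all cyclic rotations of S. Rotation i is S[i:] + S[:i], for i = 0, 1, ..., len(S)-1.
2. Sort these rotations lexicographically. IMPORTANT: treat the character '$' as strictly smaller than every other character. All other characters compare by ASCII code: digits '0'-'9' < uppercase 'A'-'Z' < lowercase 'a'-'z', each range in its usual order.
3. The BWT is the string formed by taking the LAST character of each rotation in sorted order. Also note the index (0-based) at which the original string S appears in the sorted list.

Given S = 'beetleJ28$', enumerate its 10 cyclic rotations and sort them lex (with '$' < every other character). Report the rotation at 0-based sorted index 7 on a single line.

All 10 rotations (rotation i = S[i:]+S[:i]):
  rot[0] = beetleJ28$
  rot[1] = eetleJ28$b
  rot[2] = etleJ28$be
  rot[3] = tleJ28$bee
  rot[4] = leJ28$beet
  rot[5] = eJ28$beetl
  rot[6] = J28$beetle
  rot[7] = 28$beetleJ
  rot[8] = 8$beetleJ2
  rot[9] = $beetleJ28
Sorted (with $ < everything):
  sorted[0] = $beetleJ28
  sorted[1] = 28$beetleJ
  sorted[2] = 8$beetleJ2
  sorted[3] = J28$beetle
  sorted[4] = beetleJ28$
  sorted[5] = eJ28$beetl
  sorted[6] = eetleJ28$b
  sorted[7] = etleJ28$be
  sorted[8] = leJ28$beet
  sorted[9] = tleJ28$bee
sorted[7] = etleJ28$be

Answer: etleJ28$be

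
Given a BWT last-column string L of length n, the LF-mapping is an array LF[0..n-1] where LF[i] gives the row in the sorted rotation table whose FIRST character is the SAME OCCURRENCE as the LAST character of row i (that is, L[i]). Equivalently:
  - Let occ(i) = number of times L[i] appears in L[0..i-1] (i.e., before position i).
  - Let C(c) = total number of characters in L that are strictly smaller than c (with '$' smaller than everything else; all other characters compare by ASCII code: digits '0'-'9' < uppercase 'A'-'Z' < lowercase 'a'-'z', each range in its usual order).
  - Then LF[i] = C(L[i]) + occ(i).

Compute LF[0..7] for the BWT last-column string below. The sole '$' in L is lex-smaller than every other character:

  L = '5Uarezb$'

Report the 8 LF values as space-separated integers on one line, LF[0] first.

Answer: 1 2 3 6 5 7 4 0

Derivation:
Char counts: '$':1, '5':1, 'U':1, 'a':1, 'b':1, 'e':1, 'r':1, 'z':1
C (first-col start): C('$')=0, C('5')=1, C('U')=2, C('a')=3, C('b')=4, C('e')=5, C('r')=6, C('z')=7
L[0]='5': occ=0, LF[0]=C('5')+0=1+0=1
L[1]='U': occ=0, LF[1]=C('U')+0=2+0=2
L[2]='a': occ=0, LF[2]=C('a')+0=3+0=3
L[3]='r': occ=0, LF[3]=C('r')+0=6+0=6
L[4]='e': occ=0, LF[4]=C('e')+0=5+0=5
L[5]='z': occ=0, LF[5]=C('z')+0=7+0=7
L[6]='b': occ=0, LF[6]=C('b')+0=4+0=4
L[7]='$': occ=0, LF[7]=C('$')+0=0+0=0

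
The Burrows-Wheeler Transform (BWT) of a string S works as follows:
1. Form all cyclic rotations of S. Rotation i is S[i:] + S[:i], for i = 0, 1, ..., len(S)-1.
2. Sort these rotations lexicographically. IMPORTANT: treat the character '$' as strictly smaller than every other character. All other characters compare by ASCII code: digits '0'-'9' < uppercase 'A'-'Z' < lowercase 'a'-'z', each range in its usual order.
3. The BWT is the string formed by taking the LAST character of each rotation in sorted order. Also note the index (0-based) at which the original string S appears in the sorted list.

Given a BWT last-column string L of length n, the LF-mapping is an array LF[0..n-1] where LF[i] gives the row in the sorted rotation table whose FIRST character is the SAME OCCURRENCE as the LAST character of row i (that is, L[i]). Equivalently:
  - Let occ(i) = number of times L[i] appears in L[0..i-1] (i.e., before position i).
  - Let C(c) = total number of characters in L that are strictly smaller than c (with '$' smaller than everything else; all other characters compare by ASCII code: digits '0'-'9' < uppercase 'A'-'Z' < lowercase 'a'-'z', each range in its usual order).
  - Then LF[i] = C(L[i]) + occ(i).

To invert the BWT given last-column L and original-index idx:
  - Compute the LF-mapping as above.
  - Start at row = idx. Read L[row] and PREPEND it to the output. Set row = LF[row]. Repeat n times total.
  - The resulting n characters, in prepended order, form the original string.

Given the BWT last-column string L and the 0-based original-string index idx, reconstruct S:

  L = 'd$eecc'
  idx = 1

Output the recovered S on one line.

Answer: ceced$

Derivation:
LF mapping: 3 0 4 5 1 2
Walk LF starting at row 1, prepending L[row]:
  step 1: row=1, L[1]='$', prepend. Next row=LF[1]=0
  step 2: row=0, L[0]='d', prepend. Next row=LF[0]=3
  step 3: row=3, L[3]='e', prepend. Next row=LF[3]=5
  step 4: row=5, L[5]='c', prepend. Next row=LF[5]=2
  step 5: row=2, L[2]='e', prepend. Next row=LF[2]=4
  step 6: row=4, L[4]='c', prepend. Next row=LF[4]=1
Reversed output: ceced$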